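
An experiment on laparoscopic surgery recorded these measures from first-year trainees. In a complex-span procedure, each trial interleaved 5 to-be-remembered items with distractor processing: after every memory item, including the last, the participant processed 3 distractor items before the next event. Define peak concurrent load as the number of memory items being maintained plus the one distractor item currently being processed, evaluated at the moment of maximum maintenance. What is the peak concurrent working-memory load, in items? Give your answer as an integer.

Maintenance is greatest during the distractor(s) after memory item 5: all 5 memory items are being held.
One distractor item is concurrently being processed.
Peak concurrent load = 5 + 1 = 6 items.

6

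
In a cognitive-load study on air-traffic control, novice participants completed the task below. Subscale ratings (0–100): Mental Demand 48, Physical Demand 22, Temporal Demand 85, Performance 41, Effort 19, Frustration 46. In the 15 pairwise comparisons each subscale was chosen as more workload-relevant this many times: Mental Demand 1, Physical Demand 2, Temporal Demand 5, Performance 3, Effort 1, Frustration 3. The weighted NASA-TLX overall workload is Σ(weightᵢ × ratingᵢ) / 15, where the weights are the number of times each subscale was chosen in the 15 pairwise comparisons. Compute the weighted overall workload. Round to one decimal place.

The tallies are the weights (they sum to 15).
Weighted sum = 1·48 + 2·22 + 5·85 + 3·41 + 1·19 + 3·46
            = 48 + 44 + 425 + 123 + 19 + 138 = 797.
Overall workload = 797 / 15 = 53.1333 ≈ 53.1.

53.1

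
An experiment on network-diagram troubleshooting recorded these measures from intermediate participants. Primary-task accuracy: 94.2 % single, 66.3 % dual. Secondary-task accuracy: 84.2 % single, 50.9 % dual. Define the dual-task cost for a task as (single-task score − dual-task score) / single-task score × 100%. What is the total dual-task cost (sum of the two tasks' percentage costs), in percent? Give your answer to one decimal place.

69.2

Primary cost = (94.2 − 66.3) / 94.2 × 100% = 29.6178%.
Secondary cost = (84.2 − 50.9) / 84.2 × 100% = 39.5487%.
Total = 29.6178% + 39.5487% = 69.1665% ≈ 69.2%.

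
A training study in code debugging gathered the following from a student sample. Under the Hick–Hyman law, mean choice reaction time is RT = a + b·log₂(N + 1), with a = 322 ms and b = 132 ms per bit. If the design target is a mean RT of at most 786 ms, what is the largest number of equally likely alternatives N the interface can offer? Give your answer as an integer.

10

Set 322 + 132·log₂(N + 1) ≤ 786.
log₂(N + 1) ≤ (786 − 322) / 132 = 3.5152.
N + 1 ≤ 2^3.5152 = 11.4335.
N ≤ 10.4335, so the largest integer N is 10.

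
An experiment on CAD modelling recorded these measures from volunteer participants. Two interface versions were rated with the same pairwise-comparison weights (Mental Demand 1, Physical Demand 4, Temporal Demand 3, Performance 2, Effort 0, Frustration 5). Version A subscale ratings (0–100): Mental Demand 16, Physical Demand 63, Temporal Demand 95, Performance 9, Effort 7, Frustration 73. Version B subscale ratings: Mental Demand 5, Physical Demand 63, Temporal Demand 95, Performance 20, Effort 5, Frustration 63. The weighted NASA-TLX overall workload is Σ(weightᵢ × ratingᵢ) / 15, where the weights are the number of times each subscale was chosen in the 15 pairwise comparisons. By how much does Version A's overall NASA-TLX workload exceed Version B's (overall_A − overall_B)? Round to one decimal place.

2.6

Version A weighted sum = 1·16 + 4·63 + 3·95 + 2·9 + 0·7 + 5·73 = 16 + 252 + 285 + 18 + 0 + 365 = 936; overall_A = 936/15 = 62.4000.
Version B weighted sum = 1·5 + 4·63 + 3·95 + 2·20 + 0·5 + 5·63 = 5 + 252 + 285 + 40 + 0 + 315 = 897; overall_B = 897/15 = 59.8000.
Difference = 62.4000 − 59.8000 = 2.6000 ≈ 2.6.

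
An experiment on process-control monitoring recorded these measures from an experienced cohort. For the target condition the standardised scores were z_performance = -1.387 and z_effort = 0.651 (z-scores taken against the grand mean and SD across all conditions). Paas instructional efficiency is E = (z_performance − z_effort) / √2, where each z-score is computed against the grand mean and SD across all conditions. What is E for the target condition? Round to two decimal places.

z_P − z_E = -1.387 − 0.651 = -2.0380.
E = -2.0380 / √2 = -2.0380 / 1.41421 = -1.4411 ≈ -1.44.

-1.44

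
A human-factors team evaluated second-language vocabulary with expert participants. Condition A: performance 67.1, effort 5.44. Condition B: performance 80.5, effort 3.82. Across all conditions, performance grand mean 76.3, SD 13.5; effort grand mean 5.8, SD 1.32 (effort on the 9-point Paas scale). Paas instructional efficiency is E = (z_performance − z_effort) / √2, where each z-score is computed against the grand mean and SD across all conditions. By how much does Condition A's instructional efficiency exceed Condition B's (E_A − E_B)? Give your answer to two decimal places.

Condition A: z_P = (67.1 − 76.3)/13.5 = -0.6815; z_E = (5.44 − 5.8)/1.32 = -0.2727; E_A = (-0.6815 − (-0.2727))/√2 = -0.2891.
Condition B: z_P = (80.5 − 76.3)/13.5 = 0.3111; z_E = (3.82 − 5.8)/1.32 = -1.5000; E_B = (0.3111 − (-1.5000))/√2 = 1.2806.
E_A − E_B = -0.2891 − 1.2806 = -1.5697 ≈ -1.57.

-1.57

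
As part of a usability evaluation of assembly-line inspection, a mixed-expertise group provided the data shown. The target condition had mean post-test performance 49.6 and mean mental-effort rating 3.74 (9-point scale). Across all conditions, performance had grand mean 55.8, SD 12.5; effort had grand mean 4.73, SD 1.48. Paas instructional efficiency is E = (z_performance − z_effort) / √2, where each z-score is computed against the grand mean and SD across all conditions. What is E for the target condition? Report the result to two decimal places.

z_performance = (49.6 − 55.8) / 12.5 = -6.2000 / 12.5 = -0.4960.
z_effort = (3.74 − 4.73) / 1.48 = -0.9900 / 1.48 = -0.6689.
z_P − z_E = -0.4960 − (-0.6689) = 0.1729.
E = 0.1729 / √2 = 0.1729 / 1.41421 = 0.1223 ≈ 0.12.

0.12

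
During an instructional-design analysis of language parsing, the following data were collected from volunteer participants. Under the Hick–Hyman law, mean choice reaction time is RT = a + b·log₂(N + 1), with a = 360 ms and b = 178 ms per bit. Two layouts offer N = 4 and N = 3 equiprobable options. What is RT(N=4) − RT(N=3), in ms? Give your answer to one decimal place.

57.3

RT(4) = 360 + 178·log₂(5) = 360 + 178·2.3219 = 773.2982 ms.
RT(3) = 360 + 178·log₂(4) = 360 + 178·2.0000 = 716.0000 ms.
Difference = 773.2982 − 716.0000 = 57.2982 ≈ 57.3 ms.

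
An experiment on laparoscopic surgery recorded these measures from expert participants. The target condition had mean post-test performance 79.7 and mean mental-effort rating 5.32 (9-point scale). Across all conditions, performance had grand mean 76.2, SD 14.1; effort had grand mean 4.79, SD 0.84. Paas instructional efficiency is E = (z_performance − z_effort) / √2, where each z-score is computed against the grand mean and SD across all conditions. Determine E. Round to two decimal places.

-0.27

z_performance = (79.7 − 76.2) / 14.1 = 3.5000 / 14.1 = 0.2482.
z_effort = (5.32 − 4.79) / 0.84 = 0.5300 / 0.84 = 0.6310.
z_P − z_E = 0.2482 − 0.6310 = -0.3828.
E = -0.3828 / √2 = -0.3828 / 1.41421 = -0.2707 ≈ -0.27.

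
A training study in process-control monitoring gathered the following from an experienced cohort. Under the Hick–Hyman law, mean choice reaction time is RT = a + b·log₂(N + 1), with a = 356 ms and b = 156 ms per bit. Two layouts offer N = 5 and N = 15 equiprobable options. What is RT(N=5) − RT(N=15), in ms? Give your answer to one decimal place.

-220.7

RT(5) = 356 + 156·log₂(6) = 356 + 156·2.5850 = 759.2600 ms.
RT(15) = 356 + 156·log₂(16) = 356 + 156·4.0000 = 980.0000 ms.
Difference = 759.2600 − 980.0000 = -220.7400 ≈ -220.7 ms.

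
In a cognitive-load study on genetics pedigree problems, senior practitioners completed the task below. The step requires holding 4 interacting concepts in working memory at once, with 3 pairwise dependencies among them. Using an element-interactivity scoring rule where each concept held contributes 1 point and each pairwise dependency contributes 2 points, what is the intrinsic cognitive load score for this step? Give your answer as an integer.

Element contribution: 4 × 1 = 4.
Interaction contribution: 3 × 2 = 6.
Intrinsic load = 4 + 6 = 10.

10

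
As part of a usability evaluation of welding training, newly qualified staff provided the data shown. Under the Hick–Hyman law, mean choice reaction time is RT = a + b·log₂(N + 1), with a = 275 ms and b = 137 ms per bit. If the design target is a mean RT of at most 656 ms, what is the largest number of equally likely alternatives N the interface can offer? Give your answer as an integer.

Set 275 + 137·log₂(N + 1) ≤ 656.
log₂(N + 1) ≤ (656 − 275) / 137 = 2.7810.
N + 1 ≤ 2^2.7810 = 6.8733.
N ≤ 5.8733, so the largest integer N is 5.

5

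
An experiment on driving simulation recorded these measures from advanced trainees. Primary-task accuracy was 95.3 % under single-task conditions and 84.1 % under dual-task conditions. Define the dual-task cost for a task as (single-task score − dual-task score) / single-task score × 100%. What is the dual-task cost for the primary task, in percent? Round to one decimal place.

11.8

Cost = (95.3 − 84.1) / 95.3 × 100%
     = 11.2000 / 95.3 × 100% = 11.7524%.
≈ 11.8%.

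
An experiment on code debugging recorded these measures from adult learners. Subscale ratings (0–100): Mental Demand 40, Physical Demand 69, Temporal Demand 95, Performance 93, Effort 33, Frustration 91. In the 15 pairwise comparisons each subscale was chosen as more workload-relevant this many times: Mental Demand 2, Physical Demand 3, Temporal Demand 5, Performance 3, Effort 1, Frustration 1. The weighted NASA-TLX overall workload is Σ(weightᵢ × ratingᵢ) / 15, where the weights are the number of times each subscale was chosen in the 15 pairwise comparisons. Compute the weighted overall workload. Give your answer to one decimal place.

77.7

The tallies are the weights (they sum to 15).
Weighted sum = 2·40 + 3·69 + 5·95 + 3·93 + 1·33 + 1·91
            = 80 + 207 + 475 + 279 + 33 + 91 = 1165.
Overall workload = 1165 / 15 = 77.6667 ≈ 77.7.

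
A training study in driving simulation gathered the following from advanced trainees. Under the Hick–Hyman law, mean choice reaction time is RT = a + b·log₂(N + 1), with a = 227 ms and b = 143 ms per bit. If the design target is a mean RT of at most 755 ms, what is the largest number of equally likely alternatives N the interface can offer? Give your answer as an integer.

Set 227 + 143·log₂(N + 1) ≤ 755.
log₂(N + 1) ≤ (755 − 227) / 143 = 3.6923.
N + 1 ≤ 2^3.6923 = 12.9269.
N ≤ 11.9269, so the largest integer N is 11.

11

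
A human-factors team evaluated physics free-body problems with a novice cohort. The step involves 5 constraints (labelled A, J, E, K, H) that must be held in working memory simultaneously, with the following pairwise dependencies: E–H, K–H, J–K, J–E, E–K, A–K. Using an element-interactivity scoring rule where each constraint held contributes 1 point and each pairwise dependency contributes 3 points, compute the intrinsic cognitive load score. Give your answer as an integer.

23

Count of constraints held simultaneously: 5.
Count of pairwise dependencies listed: 6.
Element contribution: 5 × 1 = 5.
Interaction contribution: 6 × 3 = 18.
Intrinsic load = 5 + 18 = 23.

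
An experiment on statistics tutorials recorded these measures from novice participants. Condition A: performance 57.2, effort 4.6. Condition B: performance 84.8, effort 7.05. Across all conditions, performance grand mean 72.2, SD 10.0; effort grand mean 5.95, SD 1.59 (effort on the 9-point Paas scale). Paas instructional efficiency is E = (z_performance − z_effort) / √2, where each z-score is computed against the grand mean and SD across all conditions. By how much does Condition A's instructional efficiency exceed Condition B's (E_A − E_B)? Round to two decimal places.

-0.86

Condition A: z_P = (57.2 − 72.2)/10.0 = -1.5000; z_E = (4.6 − 5.95)/1.59 = -0.8491; E_A = (-1.5000 − (-0.8491))/√2 = -0.4603.
Condition B: z_P = (84.8 − 72.2)/10.0 = 1.2600; z_E = (7.05 − 5.95)/1.59 = 0.6918; E_B = (1.2600 − 0.6918)/√2 = 0.4018.
E_A − E_B = -0.4603 − 0.4018 = -0.8621 ≈ -0.86.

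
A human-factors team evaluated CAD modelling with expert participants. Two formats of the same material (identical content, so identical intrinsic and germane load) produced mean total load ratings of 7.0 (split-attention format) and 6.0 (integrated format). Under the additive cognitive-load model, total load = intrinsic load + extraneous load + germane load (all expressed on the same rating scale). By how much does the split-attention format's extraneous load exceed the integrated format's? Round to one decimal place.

1.0

Intrinsic and germane load are equal across formats, so the difference in total load equals the difference in extraneous load.
Extraneous-load difference = 7.0 − 6.0 = 1.0.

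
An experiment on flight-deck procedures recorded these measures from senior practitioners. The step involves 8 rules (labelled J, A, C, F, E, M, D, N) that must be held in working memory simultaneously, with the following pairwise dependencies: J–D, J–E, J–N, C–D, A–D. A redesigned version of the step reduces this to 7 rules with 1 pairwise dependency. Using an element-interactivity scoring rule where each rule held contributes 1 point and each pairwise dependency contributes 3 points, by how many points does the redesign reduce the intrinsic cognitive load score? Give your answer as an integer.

13

Original: 8 × 1 + 5 × 3 = 8 + 15 = 23.
Redesigned: 7 × 1 + 1 × 3 = 7 + 3 = 10.
Reduction = 23 − 10 = 13.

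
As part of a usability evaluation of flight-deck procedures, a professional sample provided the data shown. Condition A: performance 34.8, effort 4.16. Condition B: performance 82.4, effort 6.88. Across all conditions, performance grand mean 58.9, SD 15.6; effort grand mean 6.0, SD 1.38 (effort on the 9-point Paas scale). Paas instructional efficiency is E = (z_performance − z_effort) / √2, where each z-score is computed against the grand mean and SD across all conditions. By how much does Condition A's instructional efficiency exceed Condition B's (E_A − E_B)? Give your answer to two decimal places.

-0.76

Condition A: z_P = (34.8 − 58.9)/15.6 = -1.5449; z_E = (4.16 − 6.0)/1.38 = -1.3333; E_A = (-1.5449 − (-1.3333))/√2 = -0.1496.
Condition B: z_P = (82.4 − 58.9)/15.6 = 1.5064; z_E = (6.88 − 6.0)/1.38 = 0.6377; E_B = (1.5064 − 0.6377)/√2 = 0.6143.
E_A − E_B = -0.1496 − 0.6143 = -0.7639 ≈ -0.76.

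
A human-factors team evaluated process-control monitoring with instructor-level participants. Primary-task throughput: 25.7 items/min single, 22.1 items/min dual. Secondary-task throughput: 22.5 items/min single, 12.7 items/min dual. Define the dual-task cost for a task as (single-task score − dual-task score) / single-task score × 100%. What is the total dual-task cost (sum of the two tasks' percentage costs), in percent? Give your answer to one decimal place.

57.6

Primary cost = (25.7 − 22.1) / 25.7 × 100% = 14.0078%.
Secondary cost = (22.5 − 12.7) / 22.5 × 100% = 43.5556%.
Total = 14.0078% + 43.5556% = 57.5634% ≈ 57.6%.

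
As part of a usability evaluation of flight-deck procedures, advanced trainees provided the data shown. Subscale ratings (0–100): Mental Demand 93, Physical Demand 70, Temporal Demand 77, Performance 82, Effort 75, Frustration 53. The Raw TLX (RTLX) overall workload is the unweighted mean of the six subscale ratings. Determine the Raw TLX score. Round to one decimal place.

Sum of ratings = 93 + 70 + 77 + 82 + 75 + 53 = 450.
RTLX = 450 / 6 = 75.0000 ≈ 75.0.

75.0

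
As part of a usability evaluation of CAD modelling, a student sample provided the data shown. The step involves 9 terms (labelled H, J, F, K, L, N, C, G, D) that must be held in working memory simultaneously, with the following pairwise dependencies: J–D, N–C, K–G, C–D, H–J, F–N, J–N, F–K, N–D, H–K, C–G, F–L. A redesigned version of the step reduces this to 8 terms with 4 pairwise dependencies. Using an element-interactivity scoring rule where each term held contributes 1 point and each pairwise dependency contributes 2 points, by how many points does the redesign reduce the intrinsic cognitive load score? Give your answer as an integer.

17

Original: 9 × 1 + 12 × 2 = 9 + 24 = 33.
Redesigned: 8 × 1 + 4 × 2 = 8 + 8 = 16.
Reduction = 33 − 16 = 17.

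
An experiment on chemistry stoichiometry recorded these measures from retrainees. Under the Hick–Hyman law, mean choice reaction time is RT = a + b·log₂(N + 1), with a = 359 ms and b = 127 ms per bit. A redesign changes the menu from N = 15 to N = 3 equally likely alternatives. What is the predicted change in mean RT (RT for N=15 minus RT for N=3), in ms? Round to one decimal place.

254.0

RT(15) = 359 + 127·log₂(16) = 359 + 127·4.0000 = 867.0000 ms.
RT(3) = 359 + 127·log₂(4) = 359 + 127·2.0000 = 613.0000 ms.
Difference = 867.0000 − 613.0000 = 254.0000 ≈ 254.0 ms.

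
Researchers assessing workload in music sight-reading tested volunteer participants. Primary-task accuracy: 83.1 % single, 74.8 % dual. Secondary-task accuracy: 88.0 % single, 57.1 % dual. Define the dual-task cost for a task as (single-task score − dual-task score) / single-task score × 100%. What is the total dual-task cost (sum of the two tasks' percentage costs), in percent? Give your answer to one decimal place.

Primary cost = (83.1 − 74.8) / 83.1 × 100% = 9.9880%.
Secondary cost = (88.0 − 57.1) / 88.0 × 100% = 35.1136%.
Total = 9.9880% + 35.1136% = 45.1016% ≈ 45.1%.

45.1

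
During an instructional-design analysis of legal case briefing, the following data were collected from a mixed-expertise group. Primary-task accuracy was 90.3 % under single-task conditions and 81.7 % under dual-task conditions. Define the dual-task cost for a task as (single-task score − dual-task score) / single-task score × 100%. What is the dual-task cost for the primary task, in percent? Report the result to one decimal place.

Cost = (90.3 − 81.7) / 90.3 × 100%
     = 8.6000 / 90.3 × 100% = 9.5238%.
≈ 9.5%.

9.5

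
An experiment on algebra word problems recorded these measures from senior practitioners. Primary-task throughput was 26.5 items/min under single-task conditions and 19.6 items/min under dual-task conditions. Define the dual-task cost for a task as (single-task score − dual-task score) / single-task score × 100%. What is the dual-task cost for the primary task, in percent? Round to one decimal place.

26.0

Cost = (26.5 − 19.6) / 26.5 × 100%
     = 6.9000 / 26.5 × 100% = 26.0377%.
≈ 26.0%.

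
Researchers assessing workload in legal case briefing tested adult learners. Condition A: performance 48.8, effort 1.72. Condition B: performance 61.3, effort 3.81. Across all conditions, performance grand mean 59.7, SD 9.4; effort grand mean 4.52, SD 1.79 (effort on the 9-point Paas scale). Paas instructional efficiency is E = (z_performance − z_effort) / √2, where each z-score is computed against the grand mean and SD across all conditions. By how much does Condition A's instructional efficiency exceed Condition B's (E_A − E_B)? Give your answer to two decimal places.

Condition A: z_P = (48.8 − 59.7)/9.4 = -1.1596; z_E = (1.72 − 4.52)/1.79 = -1.5642; E_A = (-1.1596 − (-1.5642))/√2 = 0.2861.
Condition B: z_P = (61.3 − 59.7)/9.4 = 0.1702; z_E = (3.81 − 4.52)/1.79 = -0.3966; E_B = (0.1702 − (-0.3966))/√2 = 0.4008.
E_A − E_B = 0.2861 − 0.4008 = -0.1147 ≈ -0.11.

-0.11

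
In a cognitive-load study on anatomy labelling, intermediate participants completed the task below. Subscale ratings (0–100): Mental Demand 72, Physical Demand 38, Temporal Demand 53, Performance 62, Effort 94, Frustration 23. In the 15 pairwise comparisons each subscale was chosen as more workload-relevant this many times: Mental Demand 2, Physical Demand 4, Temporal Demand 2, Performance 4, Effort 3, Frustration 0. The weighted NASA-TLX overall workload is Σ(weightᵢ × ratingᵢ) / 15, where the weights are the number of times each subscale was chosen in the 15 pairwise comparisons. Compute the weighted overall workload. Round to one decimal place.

The tallies are the weights (they sum to 15).
Weighted sum = 2·72 + 4·38 + 2·53 + 4·62 + 3·94 + 0·23
            = 144 + 152 + 106 + 248 + 282 + 0 = 932.
Overall workload = 932 / 15 = 62.1333 ≈ 62.1.

62.1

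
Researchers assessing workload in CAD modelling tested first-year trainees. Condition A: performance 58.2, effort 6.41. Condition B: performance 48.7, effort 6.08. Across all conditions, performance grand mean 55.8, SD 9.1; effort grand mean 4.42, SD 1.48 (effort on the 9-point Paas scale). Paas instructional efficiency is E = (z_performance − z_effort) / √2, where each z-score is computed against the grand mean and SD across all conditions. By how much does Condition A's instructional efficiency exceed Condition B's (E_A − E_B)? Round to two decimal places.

0.58

Condition A: z_P = (58.2 − 55.8)/9.1 = 0.2637; z_E = (6.41 − 4.42)/1.48 = 1.3446; E_A = (0.2637 − 1.3446)/√2 = -0.7643.
Condition B: z_P = (48.7 − 55.8)/9.1 = -0.7802; z_E = (6.08 − 4.42)/1.48 = 1.1216; E_B = (-0.7802 − 1.1216)/√2 = -1.3448.
E_A − E_B = -0.7643 − (-1.3448) = 0.5805 ≈ 0.58.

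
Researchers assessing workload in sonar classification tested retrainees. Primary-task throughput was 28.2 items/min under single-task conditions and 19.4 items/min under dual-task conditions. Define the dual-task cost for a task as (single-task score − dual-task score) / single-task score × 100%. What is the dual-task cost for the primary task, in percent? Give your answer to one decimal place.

Cost = (28.2 − 19.4) / 28.2 × 100%
     = 8.8000 / 28.2 × 100% = 31.2057%.
≈ 31.2%.

31.2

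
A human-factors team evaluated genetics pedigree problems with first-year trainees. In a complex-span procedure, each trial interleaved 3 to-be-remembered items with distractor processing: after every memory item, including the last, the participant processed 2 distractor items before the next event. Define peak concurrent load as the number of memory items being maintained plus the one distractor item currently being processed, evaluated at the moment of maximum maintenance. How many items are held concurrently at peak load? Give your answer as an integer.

4

Maintenance is greatest during the distractor(s) after memory item 3: all 3 memory items are being held.
One distractor item is concurrently being processed.
Peak concurrent load = 3 + 1 = 4 items.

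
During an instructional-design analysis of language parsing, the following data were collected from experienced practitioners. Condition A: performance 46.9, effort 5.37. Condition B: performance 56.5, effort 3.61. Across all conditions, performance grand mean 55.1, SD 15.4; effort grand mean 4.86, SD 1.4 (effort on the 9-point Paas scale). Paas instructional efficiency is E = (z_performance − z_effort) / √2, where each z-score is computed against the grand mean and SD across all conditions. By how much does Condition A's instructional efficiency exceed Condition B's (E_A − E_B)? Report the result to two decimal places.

Condition A: z_P = (46.9 − 55.1)/15.4 = -0.5325; z_E = (5.37 − 4.86)/1.4 = 0.3643; E_A = (-0.5325 − 0.3643)/√2 = -0.6341.
Condition B: z_P = (56.5 − 55.1)/15.4 = 0.0909; z_E = (3.61 − 4.86)/1.4 = -0.8929; E_B = (0.0909 − (-0.8929))/√2 = 0.6957.
E_A − E_B = -0.6341 − 0.6957 = -1.3298 ≈ -1.33.

-1.33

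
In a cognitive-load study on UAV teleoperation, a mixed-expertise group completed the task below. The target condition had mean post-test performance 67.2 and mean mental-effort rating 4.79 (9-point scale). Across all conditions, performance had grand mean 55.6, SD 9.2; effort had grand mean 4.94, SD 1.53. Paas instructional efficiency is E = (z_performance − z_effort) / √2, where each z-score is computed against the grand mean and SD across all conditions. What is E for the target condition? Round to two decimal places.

0.96

z_performance = (67.2 − 55.6) / 9.2 = 11.6000 / 9.2 = 1.2609.
z_effort = (4.79 − 4.94) / 1.53 = -0.1500 / 1.53 = -0.0980.
z_P − z_E = 1.2609 − (-0.0980) = 1.3589.
E = 1.3589 / √2 = 1.3589 / 1.41421 = 0.9609 ≈ 0.96.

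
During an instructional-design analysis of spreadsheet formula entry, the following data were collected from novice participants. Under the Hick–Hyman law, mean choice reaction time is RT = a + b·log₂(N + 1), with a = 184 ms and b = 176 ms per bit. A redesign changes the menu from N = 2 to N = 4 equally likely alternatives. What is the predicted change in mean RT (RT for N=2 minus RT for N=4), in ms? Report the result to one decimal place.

-129.7

RT(2) = 184 + 176·log₂(3) = 184 + 176·1.5850 = 462.9600 ms.
RT(4) = 184 + 176·log₂(5) = 184 + 176·2.3219 = 592.6544 ms.
Difference = 462.9600 − 592.6544 = -129.6944 ≈ -129.7 ms.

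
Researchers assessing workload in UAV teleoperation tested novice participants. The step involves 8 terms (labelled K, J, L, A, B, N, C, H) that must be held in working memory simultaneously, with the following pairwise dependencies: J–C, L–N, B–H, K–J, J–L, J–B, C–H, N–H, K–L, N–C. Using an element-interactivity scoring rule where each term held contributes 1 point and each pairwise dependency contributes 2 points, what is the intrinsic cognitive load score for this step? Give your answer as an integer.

28

Count of terms held simultaneously: 8.
Count of pairwise dependencies listed: 10.
Element contribution: 8 × 1 = 8.
Interaction contribution: 10 × 2 = 20.
Intrinsic load = 8 + 20 = 28.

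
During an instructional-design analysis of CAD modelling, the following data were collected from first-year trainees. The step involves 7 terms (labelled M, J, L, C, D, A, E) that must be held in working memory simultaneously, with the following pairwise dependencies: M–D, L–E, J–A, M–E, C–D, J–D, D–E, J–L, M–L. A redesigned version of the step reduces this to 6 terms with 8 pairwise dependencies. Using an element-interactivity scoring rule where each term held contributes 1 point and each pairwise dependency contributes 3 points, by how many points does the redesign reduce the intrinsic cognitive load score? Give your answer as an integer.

Original: 7 × 1 + 9 × 3 = 7 + 27 = 34.
Redesigned: 6 × 1 + 8 × 3 = 6 + 24 = 30.
Reduction = 34 − 30 = 4.

4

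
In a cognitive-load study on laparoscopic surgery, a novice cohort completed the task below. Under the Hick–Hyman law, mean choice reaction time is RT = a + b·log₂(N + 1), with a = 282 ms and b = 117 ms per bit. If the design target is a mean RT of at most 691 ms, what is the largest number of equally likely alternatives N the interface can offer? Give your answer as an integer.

10

Set 282 + 117·log₂(N + 1) ≤ 691.
log₂(N + 1) ≤ (691 − 282) / 117 = 3.4957.
N + 1 ≤ 2^3.4957 = 11.2800.
N ≤ 10.2800, so the largest integer N is 10.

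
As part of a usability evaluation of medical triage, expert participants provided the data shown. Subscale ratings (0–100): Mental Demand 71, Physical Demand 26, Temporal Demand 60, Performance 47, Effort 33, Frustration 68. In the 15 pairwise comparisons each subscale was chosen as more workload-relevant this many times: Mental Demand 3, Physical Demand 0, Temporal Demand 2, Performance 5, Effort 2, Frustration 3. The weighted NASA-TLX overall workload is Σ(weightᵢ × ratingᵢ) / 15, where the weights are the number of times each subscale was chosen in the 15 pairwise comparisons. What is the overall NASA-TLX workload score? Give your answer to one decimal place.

55.9

The tallies are the weights (they sum to 15).
Weighted sum = 3·71 + 0·26 + 2·60 + 5·47 + 2·33 + 3·68
            = 213 + 0 + 120 + 235 + 66 + 204 = 838.
Overall workload = 838 / 15 = 55.8667 ≈ 55.9.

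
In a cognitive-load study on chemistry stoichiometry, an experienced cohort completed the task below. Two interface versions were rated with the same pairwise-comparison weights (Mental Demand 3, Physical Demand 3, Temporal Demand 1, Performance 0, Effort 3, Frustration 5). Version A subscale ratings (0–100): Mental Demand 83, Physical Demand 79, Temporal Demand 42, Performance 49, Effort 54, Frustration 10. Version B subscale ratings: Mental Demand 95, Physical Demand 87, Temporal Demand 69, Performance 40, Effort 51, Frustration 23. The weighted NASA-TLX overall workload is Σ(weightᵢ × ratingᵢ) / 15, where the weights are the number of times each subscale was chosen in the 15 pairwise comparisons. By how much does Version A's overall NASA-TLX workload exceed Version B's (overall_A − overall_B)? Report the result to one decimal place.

Version A weighted sum = 3·83 + 3·79 + 1·42 + 0·49 + 3·54 + 5·10 = 249 + 237 + 42 + 0 + 162 + 50 = 740; overall_A = 740/15 = 49.3333.
Version B weighted sum = 3·95 + 3·87 + 1·69 + 0·40 + 3·51 + 5·23 = 285 + 261 + 69 + 0 + 153 + 115 = 883; overall_B = 883/15 = 58.8667.
Difference = 49.3333 − 58.8667 = -9.5334 ≈ -9.5.

-9.5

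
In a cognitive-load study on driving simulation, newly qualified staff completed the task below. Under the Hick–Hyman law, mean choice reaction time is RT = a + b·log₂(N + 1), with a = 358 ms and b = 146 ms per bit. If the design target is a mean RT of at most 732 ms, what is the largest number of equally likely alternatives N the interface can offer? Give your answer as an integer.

Set 358 + 146·log₂(N + 1) ≤ 732.
log₂(N + 1) ≤ (732 − 358) / 146 = 2.5616.
N + 1 ≤ 2^2.5616 = 5.9036.
N ≤ 4.9036, so the largest integer N is 4.

4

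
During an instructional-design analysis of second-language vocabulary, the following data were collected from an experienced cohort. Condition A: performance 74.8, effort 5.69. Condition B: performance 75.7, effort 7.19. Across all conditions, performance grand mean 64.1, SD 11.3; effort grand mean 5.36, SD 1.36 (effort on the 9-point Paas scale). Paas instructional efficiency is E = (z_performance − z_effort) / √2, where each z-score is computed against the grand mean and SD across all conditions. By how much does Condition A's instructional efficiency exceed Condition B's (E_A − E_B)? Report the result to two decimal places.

0.72

Condition A: z_P = (74.8 − 64.1)/11.3 = 0.9469; z_E = (5.69 − 5.36)/1.36 = 0.2426; E_A = (0.9469 − 0.2426)/√2 = 0.4980.
Condition B: z_P = (75.7 − 64.1)/11.3 = 1.0265; z_E = (7.19 − 5.36)/1.36 = 1.3456; E_B = (1.0265 − 1.3456)/√2 = -0.2256.
E_A − E_B = 0.4980 − (-0.2256) = 0.7236 ≈ 0.72.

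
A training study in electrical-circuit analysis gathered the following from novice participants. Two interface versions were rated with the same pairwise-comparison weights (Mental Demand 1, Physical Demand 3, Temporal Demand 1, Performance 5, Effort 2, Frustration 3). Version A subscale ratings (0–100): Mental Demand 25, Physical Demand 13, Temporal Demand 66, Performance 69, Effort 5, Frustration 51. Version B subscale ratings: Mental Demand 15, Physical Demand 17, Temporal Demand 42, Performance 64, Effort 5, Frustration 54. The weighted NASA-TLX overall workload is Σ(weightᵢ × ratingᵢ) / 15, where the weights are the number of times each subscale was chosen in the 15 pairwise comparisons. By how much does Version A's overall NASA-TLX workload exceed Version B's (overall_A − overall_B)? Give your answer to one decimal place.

2.5

Version A weighted sum = 1·25 + 3·13 + 1·66 + 5·69 + 2·5 + 3·51 = 25 + 39 + 66 + 345 + 10 + 153 = 638; overall_A = 638/15 = 42.5333.
Version B weighted sum = 1·15 + 3·17 + 1·42 + 5·64 + 2·5 + 3·54 = 15 + 51 + 42 + 320 + 10 + 162 = 600; overall_B = 600/15 = 40.0000.
Difference = 42.5333 − 40.0000 = 2.5333 ≈ 2.5.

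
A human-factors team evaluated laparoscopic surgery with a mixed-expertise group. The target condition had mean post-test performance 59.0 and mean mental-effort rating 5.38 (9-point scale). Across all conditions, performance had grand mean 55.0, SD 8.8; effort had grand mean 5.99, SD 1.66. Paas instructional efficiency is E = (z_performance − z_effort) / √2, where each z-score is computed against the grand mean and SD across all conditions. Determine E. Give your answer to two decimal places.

0.58

z_performance = (59.0 − 55.0) / 8.8 = 4.0000 / 8.8 = 0.4545.
z_effort = (5.38 − 5.99) / 1.66 = -0.6100 / 1.66 = -0.3675.
z_P − z_E = 0.4545 − (-0.3675) = 0.8220.
E = 0.8220 / √2 = 0.8220 / 1.41421 = 0.5812 ≈ 0.58.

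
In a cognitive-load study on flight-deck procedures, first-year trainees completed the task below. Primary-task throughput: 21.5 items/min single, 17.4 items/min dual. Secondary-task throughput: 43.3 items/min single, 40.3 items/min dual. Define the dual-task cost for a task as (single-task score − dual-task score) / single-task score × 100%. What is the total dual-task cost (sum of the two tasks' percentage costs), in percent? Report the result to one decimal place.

Primary cost = (21.5 − 17.4) / 21.5 × 100% = 19.0698%.
Secondary cost = (43.3 − 40.3) / 43.3 × 100% = 6.9284%.
Total = 19.0698% + 6.9284% = 25.9982% ≈ 26.0%.

26.0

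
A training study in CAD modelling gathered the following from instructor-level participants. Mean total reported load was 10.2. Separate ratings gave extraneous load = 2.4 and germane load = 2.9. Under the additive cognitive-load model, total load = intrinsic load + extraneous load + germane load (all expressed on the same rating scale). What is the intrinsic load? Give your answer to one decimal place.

intrinsic load = total − extraneous − germane
             = 10.2 − 2.4 − 2.9 = 4.9.

4.9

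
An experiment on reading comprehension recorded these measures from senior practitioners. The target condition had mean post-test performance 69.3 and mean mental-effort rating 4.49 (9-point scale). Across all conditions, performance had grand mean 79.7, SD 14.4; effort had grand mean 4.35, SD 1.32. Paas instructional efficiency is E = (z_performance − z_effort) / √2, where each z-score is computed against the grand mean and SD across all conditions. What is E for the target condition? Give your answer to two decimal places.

z_performance = (69.3 − 79.7) / 14.4 = -10.4000 / 14.4 = -0.7222.
z_effort = (4.49 − 4.35) / 1.32 = 0.1400 / 1.32 = 0.1061.
z_P − z_E = -0.7222 − 0.1061 = -0.8283.
E = -0.8283 / √2 = -0.8283 / 1.41421 = -0.5857 ≈ -0.59.

-0.59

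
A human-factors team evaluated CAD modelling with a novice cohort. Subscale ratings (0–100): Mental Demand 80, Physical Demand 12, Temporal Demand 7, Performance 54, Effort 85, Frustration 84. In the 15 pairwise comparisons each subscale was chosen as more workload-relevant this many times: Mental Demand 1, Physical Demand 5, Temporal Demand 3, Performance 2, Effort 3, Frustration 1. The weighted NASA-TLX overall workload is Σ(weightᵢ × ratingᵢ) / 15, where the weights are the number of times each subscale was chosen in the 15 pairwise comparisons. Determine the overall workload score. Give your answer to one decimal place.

40.5

The tallies are the weights (they sum to 15).
Weighted sum = 1·80 + 5·12 + 3·7 + 2·54 + 3·85 + 1·84
            = 80 + 60 + 21 + 108 + 255 + 84 = 608.
Overall workload = 608 / 15 = 40.5333 ≈ 40.5.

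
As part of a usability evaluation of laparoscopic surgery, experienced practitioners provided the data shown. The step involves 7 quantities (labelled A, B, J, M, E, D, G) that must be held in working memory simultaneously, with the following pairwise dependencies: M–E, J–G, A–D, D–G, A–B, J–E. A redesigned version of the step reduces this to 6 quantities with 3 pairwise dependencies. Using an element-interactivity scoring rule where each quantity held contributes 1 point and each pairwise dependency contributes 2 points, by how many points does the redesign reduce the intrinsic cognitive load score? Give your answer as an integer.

Original: 7 × 1 + 6 × 2 = 7 + 12 = 19.
Redesigned: 6 × 1 + 3 × 2 = 6 + 6 = 12.
Reduction = 19 − 12 = 7.

7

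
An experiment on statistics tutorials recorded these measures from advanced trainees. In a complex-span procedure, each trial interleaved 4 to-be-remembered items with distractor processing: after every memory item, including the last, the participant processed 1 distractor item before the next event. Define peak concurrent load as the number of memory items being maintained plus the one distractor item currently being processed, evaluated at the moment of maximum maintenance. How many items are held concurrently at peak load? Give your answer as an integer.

Maintenance is greatest during the distractor(s) after memory item 4: all 4 memory items are being held.
One distractor item is concurrently being processed.
Peak concurrent load = 4 + 1 = 5 items.

5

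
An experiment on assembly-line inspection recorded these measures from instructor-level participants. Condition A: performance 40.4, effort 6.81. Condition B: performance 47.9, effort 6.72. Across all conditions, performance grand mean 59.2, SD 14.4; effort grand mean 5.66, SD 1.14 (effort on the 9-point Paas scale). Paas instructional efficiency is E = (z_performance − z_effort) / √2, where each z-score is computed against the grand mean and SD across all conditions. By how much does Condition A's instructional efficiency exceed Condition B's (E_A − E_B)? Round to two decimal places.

-0.42

Condition A: z_P = (40.4 − 59.2)/14.4 = -1.3056; z_E = (6.81 − 5.66)/1.14 = 1.0088; E_A = (-1.3056 − 1.0088)/√2 = -1.6365.
Condition B: z_P = (47.9 − 59.2)/14.4 = -0.7847; z_E = (6.72 − 5.66)/1.14 = 0.9298; E_B = (-0.7847 − 0.9298)/√2 = -1.2123.
E_A − E_B = -1.6365 − (-1.2123) = -0.4242 ≈ -0.42.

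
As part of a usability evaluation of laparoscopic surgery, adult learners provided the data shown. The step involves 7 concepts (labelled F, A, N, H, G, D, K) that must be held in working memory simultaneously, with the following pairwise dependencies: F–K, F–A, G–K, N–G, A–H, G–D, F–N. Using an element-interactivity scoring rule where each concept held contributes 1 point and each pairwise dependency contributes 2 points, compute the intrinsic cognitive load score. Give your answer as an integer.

Count of concepts held simultaneously: 7.
Count of pairwise dependencies listed: 7.
Element contribution: 7 × 1 = 7.
Interaction contribution: 7 × 2 = 14.
Intrinsic load = 7 + 14 = 21.

21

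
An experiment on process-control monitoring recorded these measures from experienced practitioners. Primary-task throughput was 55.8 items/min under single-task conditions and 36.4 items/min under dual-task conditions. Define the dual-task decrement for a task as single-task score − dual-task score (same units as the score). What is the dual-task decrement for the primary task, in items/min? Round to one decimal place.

19.4

Decrement = 55.8 − 36.4 = 19.4000 items/min ≈ 19.4 items/min.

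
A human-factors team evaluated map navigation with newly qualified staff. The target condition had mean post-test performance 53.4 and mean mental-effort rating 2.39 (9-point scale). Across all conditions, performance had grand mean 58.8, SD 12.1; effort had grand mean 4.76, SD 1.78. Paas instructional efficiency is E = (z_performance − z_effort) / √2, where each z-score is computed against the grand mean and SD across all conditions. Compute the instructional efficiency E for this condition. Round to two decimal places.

z_performance = (53.4 − 58.8) / 12.1 = -5.4000 / 12.1 = -0.4463.
z_effort = (2.39 − 4.76) / 1.78 = -2.3700 / 1.78 = -1.3315.
z_P − z_E = -0.4463 − (-1.3315) = 0.8852.
E = 0.8852 / √2 = 0.8852 / 1.41421 = 0.6259 ≈ 0.63.

0.63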